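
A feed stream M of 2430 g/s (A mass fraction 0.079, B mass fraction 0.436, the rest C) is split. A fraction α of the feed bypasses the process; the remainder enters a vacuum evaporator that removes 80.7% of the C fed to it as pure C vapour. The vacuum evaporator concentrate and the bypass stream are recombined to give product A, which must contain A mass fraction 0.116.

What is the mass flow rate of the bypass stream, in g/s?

All 2430×0.079 = 191.97 g/s of A reaches A, so A = 191.97/0.116 = 1654.9 g/s and vapour = 775.09 g/s.
The evaporator receives (1−α)·2430 of feed at 0.485 C and removes 0.807 of that C:
0.807×0.485×(1−α)×2430 = 775.09
(1−α) = 775.09/951.09 = 0.8149;  α = 0.1851.
Bypass flow = 0.1851×2430 = 449.68 g/s.

449.7 g/s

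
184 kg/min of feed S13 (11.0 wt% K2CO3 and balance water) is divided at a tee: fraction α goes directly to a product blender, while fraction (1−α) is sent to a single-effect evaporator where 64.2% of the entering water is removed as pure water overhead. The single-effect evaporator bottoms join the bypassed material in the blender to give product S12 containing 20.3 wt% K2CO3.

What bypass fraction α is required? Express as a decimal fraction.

All 184×0.110 = 20.24 kg/min of K2CO3 reaches S12, so S12 = 20.24/0.203 = 99.704 kg/min and vapour = 84.296 kg/min.
The evaporator receives (1−α)·184 of feed at 0.890 water and removes 0.642 of that water:
0.642×0.890×(1−α)×184 = 84.296
(1−α) = 84.296/105.13 = 0.8018;  α = 0.1982.

0.198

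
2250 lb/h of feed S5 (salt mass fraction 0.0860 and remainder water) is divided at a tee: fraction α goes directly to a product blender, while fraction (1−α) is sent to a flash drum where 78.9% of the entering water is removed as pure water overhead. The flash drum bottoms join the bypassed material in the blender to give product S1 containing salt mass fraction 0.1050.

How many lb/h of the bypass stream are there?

1685 lb/h

All 2250×0.086 = 193.5 lb/h of salt reaches S1, so S1 = 193.5/0.105 = 1842.9 lb/h and vapour = 407.14 lb/h.
The evaporator receives (1−α)·2250 of feed at 0.914 water and removes 0.789 of that water:
0.789×0.914×(1−α)×2250 = 407.14
(1−α) = 407.14/1622.6 = 0.2509;  α = 0.7491.
Bypass flow = 0.7491×2250 = 1685.4 lb/h.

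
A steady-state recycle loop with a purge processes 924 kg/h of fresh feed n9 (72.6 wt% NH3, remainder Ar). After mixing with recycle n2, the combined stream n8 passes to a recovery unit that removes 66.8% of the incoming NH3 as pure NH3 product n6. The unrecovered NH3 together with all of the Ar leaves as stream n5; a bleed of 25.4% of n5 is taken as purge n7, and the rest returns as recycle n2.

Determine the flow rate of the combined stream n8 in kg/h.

Ar enters only via n9 and leaves only via the purge: 924×0.274 = 0.254×(Ar in n5), and the recovery unit passes all Ar, so Ar in n8 = Ar in n5 = 996.76 kg/h.
NH3 in n8: m_A = 924×0.726 + (1−0.254)·(1−0.668)·m_A, so m_A = 670.82/0.7523 = 891.66 kg/h.
n8 = 891.66 + 996.76 = 1888.4 kg/h.

1888 kg/h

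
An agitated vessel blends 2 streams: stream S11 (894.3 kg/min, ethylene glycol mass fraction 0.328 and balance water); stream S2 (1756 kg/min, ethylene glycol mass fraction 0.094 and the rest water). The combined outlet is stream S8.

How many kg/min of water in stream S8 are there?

2192 kg/min

water out = water in = 894.3×0.672 + 1756×0.906 = 2191.9 kg/min.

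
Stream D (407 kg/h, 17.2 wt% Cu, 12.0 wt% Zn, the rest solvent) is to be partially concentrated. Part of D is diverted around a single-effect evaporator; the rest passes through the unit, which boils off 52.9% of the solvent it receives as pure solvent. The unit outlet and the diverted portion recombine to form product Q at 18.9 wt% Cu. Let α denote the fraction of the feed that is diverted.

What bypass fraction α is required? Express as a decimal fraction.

All 407×0.172 = 70.004 kg/h of Cu reaches Q, so Q = 70.004/0.189 = 370.39 kg/h and vapour = 36.608 kg/h.
The evaporator receives (1−α)·407 of feed at 0.708 solvent and removes 0.529 of that solvent:
0.529×0.708×(1−α)×407 = 36.608
(1−α) = 36.608/152.43 = 0.2402;  α = 0.7598.

0.760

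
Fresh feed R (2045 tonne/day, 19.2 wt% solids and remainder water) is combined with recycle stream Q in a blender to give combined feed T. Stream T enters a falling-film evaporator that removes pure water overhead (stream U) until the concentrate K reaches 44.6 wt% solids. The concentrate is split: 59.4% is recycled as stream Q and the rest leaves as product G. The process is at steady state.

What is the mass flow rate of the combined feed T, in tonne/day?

Overall solids balance (none leaves overhead): solids in fresh feed = solids in product, i.e. 2045×0.192 = (1−0.594)·K·0.446.
K = 392.64/(0.446×0.406) = 2168.4 tonne/day.
Recycle Q = 0.594×2168.4 = 1288 tonne/day.
Combined feed T = 2045 + 1288 = 3333 tonne/day.

3333 tonne/day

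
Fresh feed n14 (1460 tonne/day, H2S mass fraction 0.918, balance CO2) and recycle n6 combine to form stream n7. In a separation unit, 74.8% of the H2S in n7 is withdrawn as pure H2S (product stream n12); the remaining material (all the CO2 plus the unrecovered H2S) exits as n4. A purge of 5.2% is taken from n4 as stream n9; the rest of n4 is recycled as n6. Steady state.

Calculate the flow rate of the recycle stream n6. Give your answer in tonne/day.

2603 tonne/day

CO2 enters only via n14 and leaves only via the purge: 1460×0.082 = 0.052×(CO2 in n4), and the separation unit passes all CO2, so CO2 in n7 = CO2 in n4 = 2302.3 tonne/day.
H2S in n7: m_A = 1460×0.918 + (1−0.052)·(1−0.748)·m_A, so m_A = 1340.3/0.7611 = 1761 tonne/day.
n4 = (1−0.748)×1761 + 2302.3 = 2746.1 tonne/day.
Recycle n6 = (1−0.052)×2746.1 = 2603.3 tonne/day.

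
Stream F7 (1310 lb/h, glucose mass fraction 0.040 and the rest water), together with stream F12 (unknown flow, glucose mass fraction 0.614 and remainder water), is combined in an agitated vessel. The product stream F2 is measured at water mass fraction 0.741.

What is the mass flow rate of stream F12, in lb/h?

808.1 lb/h

Let F12 be the unknown flow. Total out = 1310 + F12.
water balance: 1257.6 + 0.386·F12 = 0.741·(1310 + F12)
(0.386 − 0.741)·F12 = 0.741×1310 − 1257.6 = -286.89
F12 = -286.89 / -0.355 = 808.14 lb/h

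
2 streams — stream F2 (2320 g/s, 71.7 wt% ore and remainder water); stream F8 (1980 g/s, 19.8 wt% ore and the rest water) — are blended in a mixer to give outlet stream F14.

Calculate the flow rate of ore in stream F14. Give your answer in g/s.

ore out = ore in = 2320×0.717 + 1980×0.198 = 2055.5 g/s.

2055 g/s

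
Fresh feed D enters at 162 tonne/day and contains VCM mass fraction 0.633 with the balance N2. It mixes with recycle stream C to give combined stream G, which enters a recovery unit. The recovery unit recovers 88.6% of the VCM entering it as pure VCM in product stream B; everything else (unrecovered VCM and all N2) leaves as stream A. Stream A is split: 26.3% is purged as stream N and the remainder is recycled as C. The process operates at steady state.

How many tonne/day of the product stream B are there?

99.19 tonne/day

VCM in G: m_A = 162×0.633 + (1−0.263)·(1−0.886)·m_A, so m_A = 102.55/0.9160 = 111.95 tonne/day.
Product B = 0.886×111.95 = 99.189 tonne/day.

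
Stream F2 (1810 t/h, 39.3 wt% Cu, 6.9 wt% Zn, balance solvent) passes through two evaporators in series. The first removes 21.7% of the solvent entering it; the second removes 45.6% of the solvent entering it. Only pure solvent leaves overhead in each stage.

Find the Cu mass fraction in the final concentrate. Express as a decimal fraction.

0.5686

solvent in feed = 1810×0.538 = 973.78 t/h.
After stage 1: solvent left = (1−0.217)×973.78 = 762.47; stream total = 1598.7 t/h.
After stage 2: solvent left = (1−0.456)×762.47 = 414.78; final concentrate = 1251 t/h.
Cu fraction = 711.33/1251 = 0.5686.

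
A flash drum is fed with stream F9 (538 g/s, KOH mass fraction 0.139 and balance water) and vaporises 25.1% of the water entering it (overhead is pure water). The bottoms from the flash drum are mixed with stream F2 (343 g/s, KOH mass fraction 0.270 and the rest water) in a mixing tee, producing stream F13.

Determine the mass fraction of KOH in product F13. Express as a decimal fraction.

Vapour removed = 0.251×0.861×538 = 116.27 g/s; concentrate = 421.73 g/s.
KOH reaching the mixer = 74.782 (from concentrate) + 343×0.270 = 167.39 g/s.
Product flow = 421.73 + 343 = 764.73 g/s; KOH fraction = 0.219.

0.219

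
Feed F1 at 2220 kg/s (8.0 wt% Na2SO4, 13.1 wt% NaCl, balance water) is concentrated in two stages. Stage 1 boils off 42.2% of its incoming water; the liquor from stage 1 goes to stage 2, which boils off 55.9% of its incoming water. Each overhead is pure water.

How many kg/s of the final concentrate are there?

914.9 kg/s

water in feed = 2220×0.789 = 1751.6 kg/s.
After stage 1: water left = (1−0.422)×1751.6 = 1012.4; stream total = 1480.8 kg/s.
After stage 2: water left = (1−0.559)×1012.4 = 446.47; final concentrate = 914.89 kg/s.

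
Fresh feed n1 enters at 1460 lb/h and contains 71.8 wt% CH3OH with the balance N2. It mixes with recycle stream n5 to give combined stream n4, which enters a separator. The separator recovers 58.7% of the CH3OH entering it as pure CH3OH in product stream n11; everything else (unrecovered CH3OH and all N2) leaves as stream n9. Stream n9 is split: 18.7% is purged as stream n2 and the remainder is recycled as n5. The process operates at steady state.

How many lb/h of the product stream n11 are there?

CH3OH in n4: m_A = 1460×0.718 + (1−0.187)·(1−0.587)·m_A, so m_A = 1048.3/0.6642 = 1578.2 lb/h.
Product n11 = 0.587×1578.2 = 926.4 lb/h.

926.4 lb/h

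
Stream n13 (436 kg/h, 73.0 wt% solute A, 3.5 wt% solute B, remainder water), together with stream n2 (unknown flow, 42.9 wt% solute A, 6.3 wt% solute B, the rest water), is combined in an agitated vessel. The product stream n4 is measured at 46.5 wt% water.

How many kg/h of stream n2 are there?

Let n2 be the unknown flow. Total out = 436 + n2.
water balance: 102.46 + 0.508·n2 = 0.465·(436 + n2)
(0.508 − 0.465)·n2 = 0.465×436 − 102.46 = 100.28
n2 = 100.28 / 0.043 = 2332.1 kg/h

2332 kg/h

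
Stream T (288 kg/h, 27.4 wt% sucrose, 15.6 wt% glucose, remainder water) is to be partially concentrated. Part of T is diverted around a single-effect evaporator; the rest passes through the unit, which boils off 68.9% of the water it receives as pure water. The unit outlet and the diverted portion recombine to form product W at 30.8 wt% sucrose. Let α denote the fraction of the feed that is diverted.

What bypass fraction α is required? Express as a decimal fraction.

0.719

All 288×0.274 = 78.912 kg/h of sucrose reaches W, so W = 78.912/0.308 = 256.21 kg/h and vapour = 31.792 kg/h.
The evaporator receives (1−α)·288 of feed at 0.570 water and removes 0.689 of that water:
0.689×0.570×(1−α)×288 = 31.792
(1−α) = 31.792/113.11 = 0.2811;  α = 0.7189.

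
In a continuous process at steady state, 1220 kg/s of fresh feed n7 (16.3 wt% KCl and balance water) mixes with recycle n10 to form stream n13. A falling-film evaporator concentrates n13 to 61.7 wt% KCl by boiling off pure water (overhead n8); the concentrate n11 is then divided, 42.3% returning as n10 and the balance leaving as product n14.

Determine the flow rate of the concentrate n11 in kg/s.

558.6 kg/s

Overall KCl balance (none leaves overhead): KCl in fresh feed = KCl in product, i.e. 1220×0.163 = (1−0.423)·n11·0.617.
n11 = 198.86/(0.617×0.577) = 558.58 kg/s.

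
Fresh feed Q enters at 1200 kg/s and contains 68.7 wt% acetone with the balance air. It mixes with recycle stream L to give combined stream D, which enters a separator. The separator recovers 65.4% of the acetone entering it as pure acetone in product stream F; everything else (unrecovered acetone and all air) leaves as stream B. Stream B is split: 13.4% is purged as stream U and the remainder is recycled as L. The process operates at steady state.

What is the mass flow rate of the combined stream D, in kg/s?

3980 kg/s

air enters only via Q and leaves only via the purge: 1200×0.313 = 0.134×(air in B), and the separator passes all air, so air in D = air in B = 2803 kg/s.
acetone in D: m_A = 1200×0.687 + (1−0.134)·(1−0.654)·m_A, so m_A = 824.4/0.7004 = 1177.1 kg/s.
D = 1177.1 + 2803 = 3980.1 kg/s.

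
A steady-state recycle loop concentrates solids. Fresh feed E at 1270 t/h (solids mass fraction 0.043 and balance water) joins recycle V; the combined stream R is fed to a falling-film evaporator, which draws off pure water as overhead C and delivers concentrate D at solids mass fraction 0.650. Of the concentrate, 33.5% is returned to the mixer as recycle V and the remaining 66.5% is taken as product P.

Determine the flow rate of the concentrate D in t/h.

Overall solids balance (none leaves overhead): solids in fresh feed = solids in product, i.e. 1270×0.043 = (1−0.335)·D·0.650.
D = 54.61/(0.650×0.665) = 126.34 t/h.

126.3 t/h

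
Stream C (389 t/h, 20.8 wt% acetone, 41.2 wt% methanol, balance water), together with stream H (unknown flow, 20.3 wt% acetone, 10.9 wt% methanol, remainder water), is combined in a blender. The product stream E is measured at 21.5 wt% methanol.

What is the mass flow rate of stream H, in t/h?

723 t/h

Let H be the unknown flow. Total out = 389 + H.
methanol balance: 160.27 + 0.109·H = 0.215·(389 + H)
(0.109 − 0.215)·H = 0.215×389 − 160.27 = -76.633
H = -76.633 / -0.106 = 722.95 t/h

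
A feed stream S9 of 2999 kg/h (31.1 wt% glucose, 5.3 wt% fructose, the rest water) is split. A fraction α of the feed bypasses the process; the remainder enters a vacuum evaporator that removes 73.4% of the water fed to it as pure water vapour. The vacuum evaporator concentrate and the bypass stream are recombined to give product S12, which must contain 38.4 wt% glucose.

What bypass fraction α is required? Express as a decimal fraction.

All 2999×0.311 = 932.69 kg/h of glucose reaches S12, so S12 = 932.69/0.384 = 2428.9 kg/h and vapour = 570.12 kg/h.
The evaporator receives (1−α)·2999 of feed at 0.636 water and removes 0.734 of that water:
0.734×0.636×(1−α)×2999 = 570.12
(1−α) = 570.12/1400 = 0.4072;  α = 0.5928.

0.593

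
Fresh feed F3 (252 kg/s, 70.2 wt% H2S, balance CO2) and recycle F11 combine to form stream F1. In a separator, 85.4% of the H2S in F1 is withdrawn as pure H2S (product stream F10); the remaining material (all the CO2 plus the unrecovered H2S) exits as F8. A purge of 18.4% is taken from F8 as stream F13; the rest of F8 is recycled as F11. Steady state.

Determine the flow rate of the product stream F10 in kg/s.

H2S in F1: m_A = 252×0.702 + (1−0.184)·(1−0.854)·m_A, so m_A = 176.9/0.8809 = 200.83 kg/s.
Product F10 = 0.854×200.83 = 171.51 kg/s.

171.5 kg/s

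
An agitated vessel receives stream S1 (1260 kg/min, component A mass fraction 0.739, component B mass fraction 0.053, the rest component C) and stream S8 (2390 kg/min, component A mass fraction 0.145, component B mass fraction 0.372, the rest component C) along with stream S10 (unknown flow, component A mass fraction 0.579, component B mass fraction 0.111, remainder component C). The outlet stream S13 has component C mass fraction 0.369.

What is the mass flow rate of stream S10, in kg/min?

1180 kg/min

Let S10 be the unknown flow. Total out = 3650 + S10.
component C balance: 1416.4 + 0.310·S10 = 0.369·(3650 + S10)
(0.310 − 0.369)·S10 = 0.369×3650 − 1416.4 = -69.6
S10 = -69.6 / -0.059 = 1179.7 kg/min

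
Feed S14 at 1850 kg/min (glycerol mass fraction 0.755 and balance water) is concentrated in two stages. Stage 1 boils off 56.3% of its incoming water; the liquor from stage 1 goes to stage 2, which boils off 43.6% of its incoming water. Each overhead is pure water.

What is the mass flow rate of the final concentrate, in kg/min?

water in feed = 1850×0.245 = 453.25 kg/min.
After stage 1: water left = (1−0.563)×453.25 = 198.07; stream total = 1594.8 kg/min.
After stage 2: water left = (1−0.436)×198.07 = 111.71; final concentrate = 1508.5 kg/min.

1508 kg/min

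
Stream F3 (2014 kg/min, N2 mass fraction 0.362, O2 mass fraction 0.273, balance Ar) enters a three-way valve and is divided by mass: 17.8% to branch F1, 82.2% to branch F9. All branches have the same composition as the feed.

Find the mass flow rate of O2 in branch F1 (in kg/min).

Branch F1 total = 0.178×2014 = 358.49 kg/min.
O2 in F1 = 0.273×358.49 = 97.868 kg/min.

97.87 kg/min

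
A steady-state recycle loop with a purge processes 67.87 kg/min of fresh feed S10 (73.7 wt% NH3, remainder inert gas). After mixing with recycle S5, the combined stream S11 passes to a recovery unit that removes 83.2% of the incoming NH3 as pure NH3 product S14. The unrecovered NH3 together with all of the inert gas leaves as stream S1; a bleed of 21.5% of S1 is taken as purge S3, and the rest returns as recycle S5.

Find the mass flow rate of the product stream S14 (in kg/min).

NH3 in S11: m_A = 67.87×0.737 + (1−0.215)·(1−0.832)·m_A, so m_A = 50.02/0.8681 = 57.619 kg/min.
Product S14 = 0.832×57.619 = 47.939 kg/min.

47.94 kg/min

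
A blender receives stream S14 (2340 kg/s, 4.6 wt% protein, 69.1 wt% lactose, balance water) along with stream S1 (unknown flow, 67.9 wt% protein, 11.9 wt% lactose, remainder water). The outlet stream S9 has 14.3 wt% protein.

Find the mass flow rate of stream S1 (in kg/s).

423.5 kg/s

Let S1 be the unknown flow. Total out = 2340 + S1.
protein balance: 107.64 + 0.679·S1 = 0.143·(2340 + S1)
(0.679 − 0.143)·S1 = 0.143×2340 − 107.64 = 226.98
S1 = 226.98 / 0.536 = 423.47 kg/s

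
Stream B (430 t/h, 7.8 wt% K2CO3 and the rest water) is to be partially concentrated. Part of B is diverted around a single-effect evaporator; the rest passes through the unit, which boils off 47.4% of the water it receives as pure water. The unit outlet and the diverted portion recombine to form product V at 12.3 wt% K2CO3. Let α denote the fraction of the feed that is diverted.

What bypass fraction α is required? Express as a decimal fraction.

0.163

All 430×0.078 = 33.54 t/h of K2CO3 reaches V, so V = 33.54/0.123 = 272.68 t/h and vapour = 157.32 t/h.
The evaporator receives (1−α)·430 of feed at 0.922 water and removes 0.474 of that water:
0.474×0.922×(1−α)×430 = 157.32
(1−α) = 157.32/187.92 = 0.8371;  α = 0.1629.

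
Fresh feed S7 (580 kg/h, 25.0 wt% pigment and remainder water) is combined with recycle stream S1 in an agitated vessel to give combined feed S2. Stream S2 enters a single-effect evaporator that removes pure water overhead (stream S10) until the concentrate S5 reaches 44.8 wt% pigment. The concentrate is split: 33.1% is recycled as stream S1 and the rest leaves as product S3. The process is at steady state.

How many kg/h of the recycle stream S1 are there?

Overall pigment balance (none leaves overhead): pigment in fresh feed = pigment in product, i.e. 580×0.250 = (1−0.331)·S5·0.448.
S5 = 145/(0.448×0.669) = 483.8 kg/h.
Recycle S1 = 0.331×483.8 = 160.14 kg/h.

160.1 kg/h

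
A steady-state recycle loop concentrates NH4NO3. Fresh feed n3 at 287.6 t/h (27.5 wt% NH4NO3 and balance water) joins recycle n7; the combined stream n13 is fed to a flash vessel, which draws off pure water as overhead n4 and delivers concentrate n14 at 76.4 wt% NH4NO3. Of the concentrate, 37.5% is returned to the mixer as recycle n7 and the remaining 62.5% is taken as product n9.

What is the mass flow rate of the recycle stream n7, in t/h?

Overall NH4NO3 balance (none leaves overhead): NH4NO3 in fresh feed = NH4NO3 in product, i.e. 287.6×0.275 = (1−0.375)·n14·0.764.
n14 = 79.09/(0.764×0.625) = 165.63 t/h.
Recycle n7 = 0.375×165.63 = 62.113 t/h.

62.11 t/h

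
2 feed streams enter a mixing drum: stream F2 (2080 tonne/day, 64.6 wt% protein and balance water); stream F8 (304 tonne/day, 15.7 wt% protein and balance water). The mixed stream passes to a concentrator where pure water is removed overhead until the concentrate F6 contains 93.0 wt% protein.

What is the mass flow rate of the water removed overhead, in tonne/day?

887.9 tonne/day

protein entering = 2080×0.646 + 304×0.157 = 1391.4 tonne/day.
All protein reports to F6, so F6 = 1391.4/0.930 = 1496.1 tonne/day.
Total feed = 2384 tonne/day; overhead = 2384 − 1496.1 = 887.86 tonne/day.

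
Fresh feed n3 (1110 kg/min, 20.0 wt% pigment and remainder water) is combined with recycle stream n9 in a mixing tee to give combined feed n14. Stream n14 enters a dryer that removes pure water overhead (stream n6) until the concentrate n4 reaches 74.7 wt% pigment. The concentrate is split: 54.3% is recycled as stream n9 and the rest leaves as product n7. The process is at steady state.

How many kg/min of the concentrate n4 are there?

650.3 kg/min

Overall pigment balance (none leaves overhead): pigment in fresh feed = pigment in product, i.e. 1110×0.200 = (1−0.543)·n4·0.747.
n4 = 222/(0.747×0.457) = 650.3 kg/min.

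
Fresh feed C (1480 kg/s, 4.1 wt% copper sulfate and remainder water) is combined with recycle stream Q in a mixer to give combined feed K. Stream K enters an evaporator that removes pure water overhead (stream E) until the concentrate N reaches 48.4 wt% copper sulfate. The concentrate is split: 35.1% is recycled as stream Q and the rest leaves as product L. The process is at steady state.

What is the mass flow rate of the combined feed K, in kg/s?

1548 kg/s

Overall copper sulfate balance (none leaves overhead): copper sulfate in fresh feed = copper sulfate in product, i.e. 1480×0.041 = (1−0.351)·N·0.484.
N = 60.68/(0.484×0.649) = 193.18 kg/s.
Recycle Q = 0.351×193.18 = 67.805 kg/s.
Combined feed K = 1480 + 67.805 = 1547.8 kg/s.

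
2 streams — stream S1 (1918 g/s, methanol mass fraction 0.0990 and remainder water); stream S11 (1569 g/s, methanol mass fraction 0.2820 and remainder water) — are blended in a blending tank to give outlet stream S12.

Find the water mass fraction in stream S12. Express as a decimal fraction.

0.8187

Total flow out = 1918 + 1569 = 3487 g/s.
water in = 1918×0.901 + 1569×0.718 = 2854.7 g/s.
water mass fraction in S12 = 2854.7/3487 = 0.8187.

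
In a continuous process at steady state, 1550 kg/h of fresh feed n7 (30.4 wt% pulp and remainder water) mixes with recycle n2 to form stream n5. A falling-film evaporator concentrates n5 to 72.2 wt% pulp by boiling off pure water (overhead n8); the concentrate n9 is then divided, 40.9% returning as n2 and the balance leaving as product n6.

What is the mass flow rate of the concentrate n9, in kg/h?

1104 kg/h

Overall pulp balance (none leaves overhead): pulp in fresh feed = pulp in product, i.e. 1550×0.304 = (1−0.409)·n9·0.722.
n9 = 471.2/(0.722×0.591) = 1104.3 kg/h.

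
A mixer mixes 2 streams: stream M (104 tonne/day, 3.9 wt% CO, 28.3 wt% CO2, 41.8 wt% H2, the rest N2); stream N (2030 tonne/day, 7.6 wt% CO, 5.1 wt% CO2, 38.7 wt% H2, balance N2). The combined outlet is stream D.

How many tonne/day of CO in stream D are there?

CO out = CO in = 104×0.039 + 2030×0.076 = 158.34 tonne/day.

158.3 tonne/day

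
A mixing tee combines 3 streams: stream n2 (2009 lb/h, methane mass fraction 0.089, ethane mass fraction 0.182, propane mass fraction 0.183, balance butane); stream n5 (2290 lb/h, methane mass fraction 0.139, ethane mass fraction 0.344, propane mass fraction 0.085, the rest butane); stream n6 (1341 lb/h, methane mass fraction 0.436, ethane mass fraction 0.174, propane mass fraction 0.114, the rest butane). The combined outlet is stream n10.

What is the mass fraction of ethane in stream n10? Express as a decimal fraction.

0.246

Total flow out = 2009 + 2290 + 1341 = 5640 lb/h.
ethane in = 2009×0.182 + 2290×0.344 + 1341×0.174 = 1386.7 lb/h.
ethane mass fraction in n10 = 1386.7/5640 = 0.246.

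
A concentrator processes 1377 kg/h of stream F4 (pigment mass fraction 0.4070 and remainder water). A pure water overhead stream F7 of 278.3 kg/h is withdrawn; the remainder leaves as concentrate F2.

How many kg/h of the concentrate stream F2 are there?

1099 kg/h

Concentrate = 1377 − 278.3 = 1098.7 kg/h.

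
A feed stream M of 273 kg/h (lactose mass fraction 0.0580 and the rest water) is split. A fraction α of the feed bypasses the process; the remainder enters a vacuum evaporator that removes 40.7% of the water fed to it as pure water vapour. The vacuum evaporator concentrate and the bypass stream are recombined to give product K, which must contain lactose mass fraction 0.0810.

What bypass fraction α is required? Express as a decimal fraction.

All 273×0.058 = 15.834 kg/h of lactose reaches K, so K = 15.834/0.081 = 195.48 kg/h and vapour = 77.519 kg/h.
The evaporator receives (1−α)·273 of feed at 0.942 water and removes 0.407 of that water:
0.407×0.942×(1−α)×273 = 77.519
(1−α) = 77.519/104.67 = 0.7406;  α = 0.2594.

0.259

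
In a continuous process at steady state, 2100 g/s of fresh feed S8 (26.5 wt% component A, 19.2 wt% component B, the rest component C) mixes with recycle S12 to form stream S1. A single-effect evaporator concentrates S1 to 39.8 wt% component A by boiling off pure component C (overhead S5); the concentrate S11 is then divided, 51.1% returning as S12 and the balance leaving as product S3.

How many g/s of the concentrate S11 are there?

Overall component A balance (none leaves overhead): component A in fresh feed = component A in product, i.e. 2100×0.265 = (1−0.511)·S11·0.398.
S11 = 556.5/(0.398×0.489) = 2859.4 g/s.

2859 g/s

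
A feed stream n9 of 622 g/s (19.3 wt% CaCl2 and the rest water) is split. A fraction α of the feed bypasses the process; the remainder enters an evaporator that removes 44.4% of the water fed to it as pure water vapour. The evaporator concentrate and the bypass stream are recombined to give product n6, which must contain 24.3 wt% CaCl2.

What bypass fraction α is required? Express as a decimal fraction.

0.426

All 622×0.193 = 120.05 g/s of CaCl2 reaches n6, so n6 = 120.05/0.243 = 494.02 g/s and vapour = 127.98 g/s.
The evaporator receives (1−α)·622 of feed at 0.807 water and removes 0.444 of that water:
0.444×0.807×(1−α)×622 = 127.98
(1−α) = 127.98/222.87 = 0.5743;  α = 0.4257.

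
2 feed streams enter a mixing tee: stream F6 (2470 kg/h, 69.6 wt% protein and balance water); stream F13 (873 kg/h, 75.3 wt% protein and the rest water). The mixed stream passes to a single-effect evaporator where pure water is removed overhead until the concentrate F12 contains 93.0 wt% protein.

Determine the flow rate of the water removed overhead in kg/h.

protein entering = 2470×0.696 + 873×0.753 = 2376.5 kg/h.
All protein reports to F12, so F12 = 2376.5/0.930 = 2555.4 kg/h.
Total feed = 3343 kg/h; overhead = 3343 − 2555.4 = 787.64 kg/h.

787.6 kg/h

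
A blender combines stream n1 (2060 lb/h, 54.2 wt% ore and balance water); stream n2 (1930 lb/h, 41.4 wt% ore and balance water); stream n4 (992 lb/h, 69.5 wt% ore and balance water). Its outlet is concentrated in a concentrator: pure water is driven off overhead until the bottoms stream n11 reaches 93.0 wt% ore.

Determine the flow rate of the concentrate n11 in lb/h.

ore entering = 2060×0.542 + 1930×0.414 + 992×0.695 = 2605 lb/h.
All ore reports to n11, so n11 = 2605/0.930 = 2801.1 lb/h.

2801 lb/h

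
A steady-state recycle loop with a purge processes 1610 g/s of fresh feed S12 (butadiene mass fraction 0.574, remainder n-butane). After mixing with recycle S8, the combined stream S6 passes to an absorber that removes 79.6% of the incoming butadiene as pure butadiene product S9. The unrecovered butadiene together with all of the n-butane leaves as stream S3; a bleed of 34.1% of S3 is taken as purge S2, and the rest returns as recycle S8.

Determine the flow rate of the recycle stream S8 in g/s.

1469 g/s

n-butane enters only via S12 and leaves only via the purge: 1610×0.426 = 0.341×(n-butane in S3), and the absorber passes all n-butane, so n-butane in S6 = n-butane in S3 = 2011.3 g/s.
butadiene in S6: m_A = 1610×0.574 + (1−0.341)·(1−0.796)·m_A, so m_A = 924.14/0.8656 = 1067.7 g/s.
S3 = (1−0.796)×1067.7 + 2011.3 = 2229.1 g/s.
Recycle S8 = (1−0.341)×2229.1 = 1469 g/s.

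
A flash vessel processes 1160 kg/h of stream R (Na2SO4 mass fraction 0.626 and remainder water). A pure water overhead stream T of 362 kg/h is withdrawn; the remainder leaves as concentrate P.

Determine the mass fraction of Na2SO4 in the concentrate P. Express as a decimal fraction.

Na2SO4 is not removed: 1160×0.626 = 726.16 kg/h of Na2SO4 enters P.
Concentrate = 1160 − 362 = 798 kg/h.
Mass fraction = 726.16/798 = 0.910.

0.910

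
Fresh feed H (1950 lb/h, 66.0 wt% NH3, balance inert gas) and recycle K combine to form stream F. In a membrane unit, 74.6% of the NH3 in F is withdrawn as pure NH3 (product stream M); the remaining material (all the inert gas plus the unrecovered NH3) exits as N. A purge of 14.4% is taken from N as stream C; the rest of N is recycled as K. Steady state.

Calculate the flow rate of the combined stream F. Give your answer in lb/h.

inert gas enters only via H and leaves only via the purge: 1950×0.340 = 0.144×(inert gas in N), and the membrane unit passes all inert gas, so inert gas in F = inert gas in N = 4604.2 lb/h.
NH3 in F: m_A = 1950×0.660 + (1−0.144)·(1−0.746)·m_A, so m_A = 1287/0.7826 = 1644.6 lb/h.
F = 1644.6 + 4604.2 = 6248.7 lb/h.

6249 lb/h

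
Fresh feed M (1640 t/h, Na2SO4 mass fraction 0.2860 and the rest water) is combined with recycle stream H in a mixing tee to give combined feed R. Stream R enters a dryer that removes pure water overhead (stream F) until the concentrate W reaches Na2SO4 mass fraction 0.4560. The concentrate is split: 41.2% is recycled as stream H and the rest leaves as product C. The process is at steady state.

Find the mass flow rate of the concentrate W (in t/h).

1749 t/h

Overall Na2SO4 balance (none leaves overhead): Na2SO4 in fresh feed = Na2SO4 in product, i.e. 1640×0.286 = (1−0.412)·W·0.456.
W = 469.04/(0.456×0.588) = 1749.3 t/h.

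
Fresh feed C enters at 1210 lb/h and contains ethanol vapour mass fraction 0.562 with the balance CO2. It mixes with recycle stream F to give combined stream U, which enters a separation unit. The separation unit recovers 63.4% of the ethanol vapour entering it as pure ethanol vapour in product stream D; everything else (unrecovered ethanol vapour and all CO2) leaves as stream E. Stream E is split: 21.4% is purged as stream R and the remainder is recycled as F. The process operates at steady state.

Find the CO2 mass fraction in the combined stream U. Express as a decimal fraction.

CO2 enters only via C and leaves only via the purge: 1210×0.438 = 0.214×(CO2 in E), and the separation unit passes all CO2, so CO2 in U = CO2 in E = 2476.5 lb/h.
ethanol vapour in U: m_A = 1210×0.562 + (1−0.214)·(1−0.634)·m_A, so m_A = 680.02/0.7123 = 954.65 lb/h.
U = 954.65 + 2476.5 = 3431.2 lb/h.
CO2 fraction in U = 2476.5/3431.2 = 0.722.

0.722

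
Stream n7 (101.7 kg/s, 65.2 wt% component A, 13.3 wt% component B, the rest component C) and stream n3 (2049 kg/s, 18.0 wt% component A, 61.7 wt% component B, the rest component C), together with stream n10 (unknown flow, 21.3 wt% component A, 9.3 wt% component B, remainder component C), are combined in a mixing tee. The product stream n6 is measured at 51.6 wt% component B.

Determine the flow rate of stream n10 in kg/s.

Let n10 be the unknown flow. Total out = 2150.7 + n10.
component B balance: 1277.8 + 0.093·n10 = 0.516·(2150.7 + n10)
(0.093 − 0.516)·n10 = 0.516×2150.7 − 1277.8 = -168
n10 = -168 / -0.423 = 397.16 kg/s

397.2 kg/s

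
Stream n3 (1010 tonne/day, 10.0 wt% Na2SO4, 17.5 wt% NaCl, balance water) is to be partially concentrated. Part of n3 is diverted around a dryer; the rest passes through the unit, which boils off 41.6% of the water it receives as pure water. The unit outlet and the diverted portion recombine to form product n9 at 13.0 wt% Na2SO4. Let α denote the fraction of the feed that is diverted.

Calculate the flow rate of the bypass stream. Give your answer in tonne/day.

237.2 tonne/day

All 1010×0.100 = 101 tonne/day of Na2SO4 reaches n9, so n9 = 101/0.130 = 776.92 tonne/day and vapour = 233.08 tonne/day.
The evaporator receives (1−α)·1010 of feed at 0.725 water and removes 0.416 of that water:
0.416×0.725×(1−α)×1010 = 233.08
(1−α) = 233.08/304.62 = 0.7651;  α = 0.2349.
Bypass flow = 0.2349×1010 = 237.2 tonne/day.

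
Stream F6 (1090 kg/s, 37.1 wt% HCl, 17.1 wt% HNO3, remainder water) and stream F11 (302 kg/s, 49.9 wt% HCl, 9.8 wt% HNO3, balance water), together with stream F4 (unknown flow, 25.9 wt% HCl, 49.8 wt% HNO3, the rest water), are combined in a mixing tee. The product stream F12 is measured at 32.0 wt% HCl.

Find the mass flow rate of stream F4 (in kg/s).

Let F4 be the unknown flow. Total out = 1392 + F4.
HCl balance: 555.09 + 0.259·F4 = 0.320·(1392 + F4)
(0.259 − 0.320)·F4 = 0.320×1392 − 555.09 = -109.65
F4 = -109.65 / -0.061 = 1797.5 kg/s

1798 kg/s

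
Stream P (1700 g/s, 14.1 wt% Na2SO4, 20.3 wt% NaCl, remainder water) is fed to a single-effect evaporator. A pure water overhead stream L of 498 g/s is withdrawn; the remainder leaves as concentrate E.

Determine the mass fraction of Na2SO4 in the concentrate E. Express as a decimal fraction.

Na2SO4 is not removed: 1700×0.141 = 239.7 g/s of Na2SO4 enters E.
Concentrate = 1700 − 498 = 1202 g/s.
Mass fraction = 239.7/1202 = 0.199.

0.199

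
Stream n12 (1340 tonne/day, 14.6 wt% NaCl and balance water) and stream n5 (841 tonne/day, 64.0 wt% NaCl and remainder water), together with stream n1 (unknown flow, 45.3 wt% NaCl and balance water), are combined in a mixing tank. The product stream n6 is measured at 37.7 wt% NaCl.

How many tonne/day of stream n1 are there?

Let n1 be the unknown flow. Total out = 2181 + n1.
NaCl balance: 733.88 + 0.453·n1 = 0.377·(2181 + n1)
(0.453 − 0.377)·n1 = 0.377×2181 − 733.88 = 88.357
n1 = 88.357 / 0.076 = 1162.6 tonne/day

1163 tonne/day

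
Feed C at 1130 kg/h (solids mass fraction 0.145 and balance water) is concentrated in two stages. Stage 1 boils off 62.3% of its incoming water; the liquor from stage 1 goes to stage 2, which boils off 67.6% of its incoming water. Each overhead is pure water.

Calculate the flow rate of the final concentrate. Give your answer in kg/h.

water in feed = 1130×0.855 = 966.15 kg/h.
After stage 1: water left = (1−0.623)×966.15 = 364.24; stream total = 528.09 kg/h.
After stage 2: water left = (1−0.676)×364.24 = 118.01; final concentrate = 281.86 kg/h.

281.9 kg/h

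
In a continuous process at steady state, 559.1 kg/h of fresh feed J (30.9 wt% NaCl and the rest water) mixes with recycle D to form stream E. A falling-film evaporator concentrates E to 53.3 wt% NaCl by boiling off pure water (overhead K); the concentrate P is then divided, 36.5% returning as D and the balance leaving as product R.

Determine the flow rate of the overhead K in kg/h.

235 kg/h

Overall NaCl balance (none leaves overhead): NaCl in fresh feed = NaCl in product, i.e. 559.1×0.309 = (1−0.365)·P·0.533.
P = 172.76/(0.533×0.635) = 510.44 kg/h.
Recycle D = 0.365×510.44 = 186.31 kg/h.
Combined feed E = 559.1 + 186.31 = 745.41 kg/h.
Overhead K = E − P = 745.41 − 510.44 = 234.97 kg/h.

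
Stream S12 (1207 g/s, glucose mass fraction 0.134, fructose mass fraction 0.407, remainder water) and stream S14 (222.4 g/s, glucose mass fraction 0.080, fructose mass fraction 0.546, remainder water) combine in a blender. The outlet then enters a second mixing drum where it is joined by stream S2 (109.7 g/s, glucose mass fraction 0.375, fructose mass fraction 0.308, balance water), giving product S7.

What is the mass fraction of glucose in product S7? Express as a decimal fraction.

Overall, product flow = 1539.1 g/s.
glucose in = 1207×0.134 + 222.4×0.080 + 109.7×0.375 = 220.67 g/s.
glucose fraction in S7 = 0.143.

0.143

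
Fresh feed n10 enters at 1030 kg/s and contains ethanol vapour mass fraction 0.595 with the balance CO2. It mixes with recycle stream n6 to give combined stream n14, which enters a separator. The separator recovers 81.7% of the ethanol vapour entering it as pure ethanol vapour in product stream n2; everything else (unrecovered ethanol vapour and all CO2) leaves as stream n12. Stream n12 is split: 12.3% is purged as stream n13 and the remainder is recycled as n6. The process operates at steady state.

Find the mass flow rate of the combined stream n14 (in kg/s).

CO2 enters only via n10 and leaves only via the purge: 1030×0.405 = 0.123×(CO2 in n12), and the separator passes all CO2, so CO2 in n14 = CO2 in n12 = 3391.5 kg/s.
ethanol vapour in n14: m_A = 1030×0.595 + (1−0.123)·(1−0.817)·m_A, so m_A = 612.85/0.8395 = 730.01 kg/s.
n14 = 730.01 + 3391.5 = 4121.5 kg/s.

4121 kg/s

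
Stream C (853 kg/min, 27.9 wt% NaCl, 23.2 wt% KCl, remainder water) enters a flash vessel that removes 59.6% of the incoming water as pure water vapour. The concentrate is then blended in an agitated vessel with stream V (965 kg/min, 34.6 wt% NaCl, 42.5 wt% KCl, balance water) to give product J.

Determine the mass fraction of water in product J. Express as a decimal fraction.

0.248

Vapour removed = 0.596×0.489×853 = 248.6 kg/min; concentrate = 604.4 kg/min.
water reaching the mixer = 168.52 (from concentrate) + 965×0.229 = 389.5 kg/min.
Product flow = 604.4 + 965 = 1569.4 kg/min; water fraction = 0.248.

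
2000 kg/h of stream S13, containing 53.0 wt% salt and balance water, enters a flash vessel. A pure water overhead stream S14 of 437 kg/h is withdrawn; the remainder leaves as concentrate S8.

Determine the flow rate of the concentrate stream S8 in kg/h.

Concentrate = 2000 − 437 = 1563 kg/h.

1563 kg/h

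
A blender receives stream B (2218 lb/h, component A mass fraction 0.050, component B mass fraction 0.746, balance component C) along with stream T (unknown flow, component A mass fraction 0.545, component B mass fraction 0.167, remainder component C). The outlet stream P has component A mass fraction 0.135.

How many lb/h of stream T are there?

459.8 lb/h

Let T be the unknown flow. Total out = 2218 + T.
component A balance: 110.9 + 0.545·T = 0.135·(2218 + T)
(0.545 − 0.135)·T = 0.135×2218 − 110.9 = 188.53
T = 188.53 / 0.410 = 459.83 lb/h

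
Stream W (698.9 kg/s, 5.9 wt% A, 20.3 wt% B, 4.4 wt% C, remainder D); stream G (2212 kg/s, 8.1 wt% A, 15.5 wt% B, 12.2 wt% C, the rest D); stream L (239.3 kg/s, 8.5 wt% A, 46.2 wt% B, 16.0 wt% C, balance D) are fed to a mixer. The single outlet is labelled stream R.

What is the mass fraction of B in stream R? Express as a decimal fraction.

Total flow out = 698.9 + 2212 + 239.3 = 3150.2 kg/s.
B in = 698.9×0.203 + 2212×0.155 + 239.3×0.462 = 595.29 kg/s.
B mass fraction in R = 595.29/3150.2 = 0.1890.

0.1890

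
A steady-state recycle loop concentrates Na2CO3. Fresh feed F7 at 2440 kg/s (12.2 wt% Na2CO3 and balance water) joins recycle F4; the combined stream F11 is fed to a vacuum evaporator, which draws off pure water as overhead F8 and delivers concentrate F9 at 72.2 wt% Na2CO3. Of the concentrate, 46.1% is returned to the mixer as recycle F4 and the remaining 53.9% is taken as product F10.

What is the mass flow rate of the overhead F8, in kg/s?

2028 kg/s

Overall Na2CO3 balance (none leaves overhead): Na2CO3 in fresh feed = Na2CO3 in product, i.e. 2440×0.122 = (1−0.461)·F9·0.722.
F9 = 297.68/(0.722×0.539) = 764.93 kg/s.
Recycle F4 = 0.461×764.93 = 352.63 kg/s.
Combined feed F11 = 2440 + 352.63 = 2792.6 kg/s.
Overhead F8 = F11 − F9 = 2792.6 − 764.93 = 2027.7 kg/s.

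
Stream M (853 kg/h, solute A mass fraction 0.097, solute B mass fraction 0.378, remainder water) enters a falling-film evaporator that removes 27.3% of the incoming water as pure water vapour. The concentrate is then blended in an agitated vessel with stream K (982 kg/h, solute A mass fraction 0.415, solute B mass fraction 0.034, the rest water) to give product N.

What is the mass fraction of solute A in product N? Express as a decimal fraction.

Vapour removed = 0.273×0.525×853 = 122.26 kg/h; concentrate = 730.74 kg/h.
solute A reaching the mixer = 82.741 (from concentrate) + 982×0.415 = 490.27 kg/h.
Product flow = 730.74 + 982 = 1712.7 kg/h; solute A fraction = 0.286.

0.286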